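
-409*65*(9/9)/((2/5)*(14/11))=-1462175/28 = -52220.54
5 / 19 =0.26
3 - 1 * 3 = 0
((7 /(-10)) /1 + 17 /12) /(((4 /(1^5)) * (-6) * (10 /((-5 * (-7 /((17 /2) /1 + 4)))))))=-301/36000 = -0.01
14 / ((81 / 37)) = 518/81 = 6.40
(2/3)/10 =1/15 = 0.07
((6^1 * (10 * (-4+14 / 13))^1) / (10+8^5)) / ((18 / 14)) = -2660/639171 = 0.00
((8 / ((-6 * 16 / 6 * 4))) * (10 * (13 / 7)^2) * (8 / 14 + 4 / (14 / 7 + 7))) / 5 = -2704/3087 = -0.88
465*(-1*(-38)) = 17670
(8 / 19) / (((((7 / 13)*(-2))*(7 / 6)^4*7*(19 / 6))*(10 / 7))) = -202176/30336635 = -0.01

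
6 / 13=0.46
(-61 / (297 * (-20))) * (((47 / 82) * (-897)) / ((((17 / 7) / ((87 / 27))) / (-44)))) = 174018299/564570 = 308.23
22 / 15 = 1.47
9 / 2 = 4.50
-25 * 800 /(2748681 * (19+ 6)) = -800/2748681 = 0.00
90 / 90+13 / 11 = 24/11 = 2.18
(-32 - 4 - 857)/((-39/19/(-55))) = -933185/39 = -23927.82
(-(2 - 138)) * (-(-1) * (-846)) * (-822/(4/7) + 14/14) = 165393000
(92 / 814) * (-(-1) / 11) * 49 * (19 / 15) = 42826/67155 = 0.64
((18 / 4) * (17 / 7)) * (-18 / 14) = -14.05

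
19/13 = 1.46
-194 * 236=-45784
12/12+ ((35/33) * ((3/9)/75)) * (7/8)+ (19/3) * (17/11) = 128209/11880 = 10.79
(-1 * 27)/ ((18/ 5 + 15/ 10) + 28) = -270/331 = -0.82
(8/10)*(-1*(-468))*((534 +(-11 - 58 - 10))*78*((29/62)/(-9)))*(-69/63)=23446384/31 = 756334.97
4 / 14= 2/7 = 0.29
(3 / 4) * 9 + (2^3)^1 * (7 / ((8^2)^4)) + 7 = 28835847/2097152 = 13.75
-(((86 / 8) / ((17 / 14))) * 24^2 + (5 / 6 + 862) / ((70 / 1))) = -36496969/7140 = -5111.62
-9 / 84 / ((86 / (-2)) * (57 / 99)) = 99/22876 = 0.00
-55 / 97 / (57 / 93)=-1705/1843 = -0.93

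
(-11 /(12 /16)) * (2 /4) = -22/3 = -7.33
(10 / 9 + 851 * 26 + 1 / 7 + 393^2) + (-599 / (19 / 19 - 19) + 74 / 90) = 111264523/630 = 176610.35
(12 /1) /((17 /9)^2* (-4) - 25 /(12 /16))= -243/964 = -0.25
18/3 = 6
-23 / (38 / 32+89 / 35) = -12880/2089 = -6.17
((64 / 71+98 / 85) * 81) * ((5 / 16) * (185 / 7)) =92892015/67592 = 1374.30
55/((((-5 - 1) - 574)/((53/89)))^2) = 30899/532924880 = 0.00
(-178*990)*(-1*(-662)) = -116657640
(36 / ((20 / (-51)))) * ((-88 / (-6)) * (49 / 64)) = -82467/80 = -1030.84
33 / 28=1.18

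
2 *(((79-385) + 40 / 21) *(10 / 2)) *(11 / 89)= -702460/1869 = -375.85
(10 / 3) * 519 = 1730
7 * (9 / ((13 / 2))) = 9.69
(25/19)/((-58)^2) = 25/63916 = 0.00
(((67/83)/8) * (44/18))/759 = 67/206172 = 0.00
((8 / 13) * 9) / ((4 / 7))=126/13 = 9.69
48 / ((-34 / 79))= -1896/17 = -111.53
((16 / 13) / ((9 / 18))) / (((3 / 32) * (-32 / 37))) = -1184/39 = -30.36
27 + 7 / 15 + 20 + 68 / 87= 6996/145 = 48.25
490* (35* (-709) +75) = -12122600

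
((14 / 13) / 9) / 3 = 14/351 = 0.04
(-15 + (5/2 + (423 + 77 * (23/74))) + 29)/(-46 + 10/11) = -188617/18352 = -10.28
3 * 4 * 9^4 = 78732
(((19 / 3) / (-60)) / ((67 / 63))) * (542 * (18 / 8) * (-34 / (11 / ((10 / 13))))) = 5514579/19162 = 287.79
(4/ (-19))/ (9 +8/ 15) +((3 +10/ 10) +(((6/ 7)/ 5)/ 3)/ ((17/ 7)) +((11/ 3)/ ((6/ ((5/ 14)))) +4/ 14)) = 262206743/58198140 = 4.51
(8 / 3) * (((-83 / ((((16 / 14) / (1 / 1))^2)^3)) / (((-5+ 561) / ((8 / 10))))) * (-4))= 9764867/17080320 = 0.57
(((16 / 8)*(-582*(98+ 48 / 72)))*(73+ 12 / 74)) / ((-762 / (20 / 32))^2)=-6564475/1161288 = -5.65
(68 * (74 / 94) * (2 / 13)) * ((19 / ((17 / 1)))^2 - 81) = -656.80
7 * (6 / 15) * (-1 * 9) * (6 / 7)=-108/5 = -21.60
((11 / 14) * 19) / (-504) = -209/7056 = -0.03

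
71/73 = 0.97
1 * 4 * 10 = 40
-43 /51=-0.84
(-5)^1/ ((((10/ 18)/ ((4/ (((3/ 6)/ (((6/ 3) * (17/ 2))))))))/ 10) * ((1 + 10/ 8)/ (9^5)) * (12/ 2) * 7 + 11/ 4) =-10707552/5889155 = -1.82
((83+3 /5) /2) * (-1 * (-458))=95722/5 = 19144.40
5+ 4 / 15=79/15 = 5.27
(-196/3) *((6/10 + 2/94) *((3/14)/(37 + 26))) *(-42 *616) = 2518208/705 = 3571.93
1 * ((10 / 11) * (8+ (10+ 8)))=260/11 = 23.64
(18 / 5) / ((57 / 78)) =468/95 = 4.93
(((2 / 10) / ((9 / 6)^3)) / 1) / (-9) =-8/1215 = -0.01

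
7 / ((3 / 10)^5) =700000/243 = 2880.66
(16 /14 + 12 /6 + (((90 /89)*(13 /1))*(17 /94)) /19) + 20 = 12944889/556339 = 23.27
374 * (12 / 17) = 264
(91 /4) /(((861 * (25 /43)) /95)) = 10621/2460 = 4.32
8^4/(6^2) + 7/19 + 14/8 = 79273/684 = 115.90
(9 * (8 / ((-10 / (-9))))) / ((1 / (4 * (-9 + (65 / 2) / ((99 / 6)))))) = -100224/55 = -1822.25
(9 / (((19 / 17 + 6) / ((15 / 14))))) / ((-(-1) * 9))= 255/1694 = 0.15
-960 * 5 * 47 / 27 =-75200/9 = -8355.56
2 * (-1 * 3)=-6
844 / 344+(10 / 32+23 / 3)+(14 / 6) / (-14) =7063/688 = 10.27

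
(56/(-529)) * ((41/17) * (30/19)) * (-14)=964320/170867 = 5.64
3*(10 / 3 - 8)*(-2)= 28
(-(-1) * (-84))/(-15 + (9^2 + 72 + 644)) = -42/391 = -0.11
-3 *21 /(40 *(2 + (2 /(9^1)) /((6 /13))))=-1701/2680 = -0.63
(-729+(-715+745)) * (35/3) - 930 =-9085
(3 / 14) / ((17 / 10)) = 15/119 = 0.13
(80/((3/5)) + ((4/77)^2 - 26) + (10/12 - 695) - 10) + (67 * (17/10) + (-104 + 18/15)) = -52091954/88935 = -585.73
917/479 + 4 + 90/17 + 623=5164360/8143 = 634.21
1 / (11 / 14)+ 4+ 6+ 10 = 234/11 = 21.27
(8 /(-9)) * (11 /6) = -44/27 = -1.63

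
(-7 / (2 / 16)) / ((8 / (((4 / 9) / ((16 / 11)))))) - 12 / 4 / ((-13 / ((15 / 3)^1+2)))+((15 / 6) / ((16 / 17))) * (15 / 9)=14615/3744 = 3.90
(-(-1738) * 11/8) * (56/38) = 66913/19 = 3521.74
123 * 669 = 82287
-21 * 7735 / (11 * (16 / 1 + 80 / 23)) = -533715/704 = -758.12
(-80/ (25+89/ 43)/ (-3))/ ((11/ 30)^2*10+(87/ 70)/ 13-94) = -391300/36766201 = -0.01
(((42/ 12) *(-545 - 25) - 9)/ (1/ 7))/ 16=-3507/4 = -876.75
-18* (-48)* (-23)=-19872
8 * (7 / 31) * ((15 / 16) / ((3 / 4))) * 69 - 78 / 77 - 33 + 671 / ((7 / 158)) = 36442859/2387 = 15267.22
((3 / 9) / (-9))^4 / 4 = 1/2125764 = 0.00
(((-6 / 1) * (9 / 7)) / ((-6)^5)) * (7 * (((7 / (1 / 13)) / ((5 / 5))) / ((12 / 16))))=0.84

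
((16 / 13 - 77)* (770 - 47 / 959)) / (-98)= 727307255/1221766 = 595.29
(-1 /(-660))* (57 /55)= 19/12100 = 0.00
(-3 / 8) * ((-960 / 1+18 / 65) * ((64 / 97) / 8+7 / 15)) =24921609/126100 = 197.63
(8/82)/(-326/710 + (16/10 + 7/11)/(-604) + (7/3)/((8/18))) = 943448/46293305 = 0.02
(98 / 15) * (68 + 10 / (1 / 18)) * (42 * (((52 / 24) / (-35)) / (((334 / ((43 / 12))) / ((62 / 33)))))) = -105291004/1239975 = -84.91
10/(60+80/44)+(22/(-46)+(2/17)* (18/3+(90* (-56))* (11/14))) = -728031/1564 = -465.49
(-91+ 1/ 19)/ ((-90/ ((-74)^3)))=-38901504/95 = -409489.52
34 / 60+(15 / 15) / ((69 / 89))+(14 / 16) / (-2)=2611/1840 = 1.42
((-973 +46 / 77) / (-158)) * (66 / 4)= 101.55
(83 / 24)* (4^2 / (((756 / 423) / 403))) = 1572103/126 = 12477.01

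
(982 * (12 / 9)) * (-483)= -632408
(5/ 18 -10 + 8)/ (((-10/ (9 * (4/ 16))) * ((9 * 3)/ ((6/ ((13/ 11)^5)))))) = 4992581/133665480 = 0.04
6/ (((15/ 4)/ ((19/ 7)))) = 152/35 = 4.34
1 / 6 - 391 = -390.83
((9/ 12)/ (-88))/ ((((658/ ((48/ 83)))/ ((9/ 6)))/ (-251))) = 6777/2403016 = 0.00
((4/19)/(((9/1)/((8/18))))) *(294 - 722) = -6848/1539 = -4.45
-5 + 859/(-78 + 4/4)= -1244/77 = -16.16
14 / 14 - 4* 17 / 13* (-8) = 557/13 = 42.85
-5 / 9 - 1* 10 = -95/9 = -10.56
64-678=-614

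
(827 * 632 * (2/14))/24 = 65333/21 = 3111.10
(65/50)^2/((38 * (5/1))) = 169/19000 = 0.01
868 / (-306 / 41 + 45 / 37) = -1316756/9477 = -138.94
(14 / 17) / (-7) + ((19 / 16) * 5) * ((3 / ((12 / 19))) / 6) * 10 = 153041/3264 = 46.89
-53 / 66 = -0.80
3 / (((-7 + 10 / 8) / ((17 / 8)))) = -51/46 = -1.11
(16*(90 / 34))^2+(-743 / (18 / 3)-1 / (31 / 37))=1668.74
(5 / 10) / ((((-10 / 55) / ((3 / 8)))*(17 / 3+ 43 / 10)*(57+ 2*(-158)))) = 495/1239056 = 0.00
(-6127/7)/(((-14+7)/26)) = 159302/49 = 3251.06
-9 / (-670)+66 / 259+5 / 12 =713131/1041180 = 0.68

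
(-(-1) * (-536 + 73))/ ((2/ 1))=-463/2 = -231.50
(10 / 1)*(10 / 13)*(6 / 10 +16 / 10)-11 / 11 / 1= 15.92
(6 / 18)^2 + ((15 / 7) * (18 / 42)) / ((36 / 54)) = 1313/882 = 1.49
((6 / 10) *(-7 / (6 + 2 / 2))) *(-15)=9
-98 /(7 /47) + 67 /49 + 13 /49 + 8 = -31770/49 = -648.37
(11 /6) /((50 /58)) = 319/150 = 2.13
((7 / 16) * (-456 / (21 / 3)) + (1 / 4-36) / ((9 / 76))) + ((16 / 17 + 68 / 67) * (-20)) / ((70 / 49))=-357.77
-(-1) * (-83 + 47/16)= -1281/16 = -80.06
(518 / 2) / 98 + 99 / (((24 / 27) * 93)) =6667/1736 = 3.84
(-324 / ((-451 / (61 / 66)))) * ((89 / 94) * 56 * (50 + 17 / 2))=480205908/233167 = 2059.49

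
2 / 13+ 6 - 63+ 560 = 6541/13 = 503.15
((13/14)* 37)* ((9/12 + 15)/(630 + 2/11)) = 47619/55456 = 0.86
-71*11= -781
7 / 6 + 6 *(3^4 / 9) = 331/6 = 55.17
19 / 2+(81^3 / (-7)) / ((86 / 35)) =-1328194/43 = -30888.23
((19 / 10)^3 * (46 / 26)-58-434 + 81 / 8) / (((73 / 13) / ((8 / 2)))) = -3053309/9125 = -334.61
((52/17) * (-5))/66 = -130/561 = -0.23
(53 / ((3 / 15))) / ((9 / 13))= 3445/9 = 382.78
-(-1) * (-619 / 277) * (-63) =38997/277 = 140.78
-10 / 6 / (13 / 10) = -50/39 = -1.28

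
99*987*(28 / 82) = 1367982/41 = 33365.41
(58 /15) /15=58/225 = 0.26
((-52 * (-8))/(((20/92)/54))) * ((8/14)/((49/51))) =105401088/1715 = 61458.36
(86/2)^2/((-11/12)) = -22188/11 = -2017.09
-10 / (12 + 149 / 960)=-9600/11669 = -0.82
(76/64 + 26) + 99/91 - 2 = 26.28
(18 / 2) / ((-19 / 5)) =-45/19 = -2.37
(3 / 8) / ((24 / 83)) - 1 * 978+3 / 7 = -437371/448 = -976.27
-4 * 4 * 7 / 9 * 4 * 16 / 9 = -7168/81 = -88.49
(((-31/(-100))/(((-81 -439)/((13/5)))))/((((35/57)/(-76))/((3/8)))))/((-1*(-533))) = 100719/746200000 = 0.00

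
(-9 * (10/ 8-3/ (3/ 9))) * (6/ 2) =837/4 = 209.25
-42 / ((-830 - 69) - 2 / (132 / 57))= 308/6599 = 0.05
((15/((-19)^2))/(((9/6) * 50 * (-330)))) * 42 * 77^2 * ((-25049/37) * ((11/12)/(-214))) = -28097531/23176200 = -1.21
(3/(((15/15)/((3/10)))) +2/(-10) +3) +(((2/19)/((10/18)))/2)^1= 721/190 = 3.79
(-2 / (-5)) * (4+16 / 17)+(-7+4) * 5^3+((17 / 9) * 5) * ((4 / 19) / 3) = -16236791/43605 = -372.36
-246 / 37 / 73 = -246/2701 = -0.09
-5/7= -0.71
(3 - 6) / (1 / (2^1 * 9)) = -54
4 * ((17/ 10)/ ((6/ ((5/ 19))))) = 17/57 = 0.30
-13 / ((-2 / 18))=117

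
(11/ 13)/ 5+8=531/65 = 8.17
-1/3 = -0.33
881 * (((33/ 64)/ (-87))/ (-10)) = 9691/18560 = 0.52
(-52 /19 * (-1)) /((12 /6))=26/19 = 1.37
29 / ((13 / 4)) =116/13 = 8.92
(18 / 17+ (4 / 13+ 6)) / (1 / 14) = 22792/221 = 103.13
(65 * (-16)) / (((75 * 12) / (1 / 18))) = -26/405 = -0.06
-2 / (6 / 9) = -3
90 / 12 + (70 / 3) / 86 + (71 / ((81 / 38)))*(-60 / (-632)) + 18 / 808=405961721/37054476 = 10.96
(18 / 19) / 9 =2/19 = 0.11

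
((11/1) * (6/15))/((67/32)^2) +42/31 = 1641058/695795 = 2.36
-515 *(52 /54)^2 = -348140/729 = -477.56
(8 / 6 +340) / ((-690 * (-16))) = 32/1035 = 0.03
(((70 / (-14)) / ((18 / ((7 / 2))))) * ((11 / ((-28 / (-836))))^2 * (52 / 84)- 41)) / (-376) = 42917515/248724 = 172.55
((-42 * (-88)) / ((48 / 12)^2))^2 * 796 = 42475356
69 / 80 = 0.86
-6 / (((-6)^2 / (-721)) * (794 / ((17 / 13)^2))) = 208369/805116 = 0.26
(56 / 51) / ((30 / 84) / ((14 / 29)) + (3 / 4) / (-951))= 869848/585429 = 1.49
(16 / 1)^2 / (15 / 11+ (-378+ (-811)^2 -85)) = 2816/7229853 = 0.00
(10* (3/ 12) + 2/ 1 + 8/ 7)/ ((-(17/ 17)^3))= -79/14 = -5.64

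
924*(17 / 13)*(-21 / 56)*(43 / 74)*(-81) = 41033223/1924 = 21327.04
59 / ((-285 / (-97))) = 20.08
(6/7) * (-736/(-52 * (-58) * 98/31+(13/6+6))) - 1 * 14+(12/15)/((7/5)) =-13.49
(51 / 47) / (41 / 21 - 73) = -1071/70124 = -0.02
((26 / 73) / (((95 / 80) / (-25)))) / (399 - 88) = -10400/431357 = -0.02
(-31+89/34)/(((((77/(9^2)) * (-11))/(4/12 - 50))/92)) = -12402.32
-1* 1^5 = -1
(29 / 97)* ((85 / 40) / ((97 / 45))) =22185/75272 = 0.29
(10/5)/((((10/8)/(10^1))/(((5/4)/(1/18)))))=360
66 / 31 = 2.13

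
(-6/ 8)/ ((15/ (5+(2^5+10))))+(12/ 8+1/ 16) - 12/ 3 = -383/80 = -4.79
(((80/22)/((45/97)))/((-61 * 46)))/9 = -388/1250073 = 0.00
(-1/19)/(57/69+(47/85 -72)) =1955/2623216 = 0.00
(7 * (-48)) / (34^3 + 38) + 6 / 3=13058/6557 = 1.99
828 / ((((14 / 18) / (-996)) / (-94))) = 697686048/7 = 99669435.43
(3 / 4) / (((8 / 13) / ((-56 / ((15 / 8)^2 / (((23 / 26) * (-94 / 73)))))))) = 121072/5475 = 22.11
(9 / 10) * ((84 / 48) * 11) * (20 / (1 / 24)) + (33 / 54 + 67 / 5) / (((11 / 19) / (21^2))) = 2088751/110 = 18988.65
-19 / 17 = -1.12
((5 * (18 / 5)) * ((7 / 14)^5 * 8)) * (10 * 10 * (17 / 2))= 3825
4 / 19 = 0.21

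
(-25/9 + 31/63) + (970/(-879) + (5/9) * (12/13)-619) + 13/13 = -620.88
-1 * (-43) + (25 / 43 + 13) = 2433/43 = 56.58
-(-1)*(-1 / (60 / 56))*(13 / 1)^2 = -2366/15 = -157.73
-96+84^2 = 6960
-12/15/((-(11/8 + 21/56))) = 16/35 = 0.46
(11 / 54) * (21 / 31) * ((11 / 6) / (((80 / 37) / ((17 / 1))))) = 532763/267840 = 1.99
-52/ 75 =-0.69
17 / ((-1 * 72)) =-0.24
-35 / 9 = -3.89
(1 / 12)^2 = 0.01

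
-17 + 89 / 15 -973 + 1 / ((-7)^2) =-723274/735 = -984.05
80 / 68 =20/17 = 1.18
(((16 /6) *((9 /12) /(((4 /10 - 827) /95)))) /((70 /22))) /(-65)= 418/376103 = 0.00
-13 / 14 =-0.93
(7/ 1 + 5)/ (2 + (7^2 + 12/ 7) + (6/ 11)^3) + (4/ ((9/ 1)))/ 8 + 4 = 4219555/985302 = 4.28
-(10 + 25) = -35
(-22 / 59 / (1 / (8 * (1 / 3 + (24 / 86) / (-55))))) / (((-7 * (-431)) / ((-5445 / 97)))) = 13526832/742450513 = 0.02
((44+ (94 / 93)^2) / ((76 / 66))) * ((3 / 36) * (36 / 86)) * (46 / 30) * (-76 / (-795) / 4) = 24629044/492776775 = 0.05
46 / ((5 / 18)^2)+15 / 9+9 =45512/75 = 606.83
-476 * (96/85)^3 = -24772608/36125 = -685.75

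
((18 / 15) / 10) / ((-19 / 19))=-3/25 = -0.12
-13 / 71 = -0.18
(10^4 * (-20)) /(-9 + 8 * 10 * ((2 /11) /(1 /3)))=-5774.28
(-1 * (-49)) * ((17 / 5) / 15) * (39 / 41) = 10829/1025 = 10.56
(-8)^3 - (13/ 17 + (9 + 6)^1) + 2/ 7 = -62770/119 = -527.48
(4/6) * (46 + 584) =420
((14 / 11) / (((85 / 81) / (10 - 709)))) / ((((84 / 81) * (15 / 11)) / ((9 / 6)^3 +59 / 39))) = -10361277/3536 = -2930.23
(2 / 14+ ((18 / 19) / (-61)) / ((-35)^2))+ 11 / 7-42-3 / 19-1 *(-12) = -40383543/1419775 = -28.44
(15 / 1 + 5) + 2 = 22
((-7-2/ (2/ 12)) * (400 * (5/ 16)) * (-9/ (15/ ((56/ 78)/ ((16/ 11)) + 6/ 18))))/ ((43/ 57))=81225/52 = 1562.02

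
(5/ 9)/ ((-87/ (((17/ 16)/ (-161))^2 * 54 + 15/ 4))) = -20749805/865968768 = -0.02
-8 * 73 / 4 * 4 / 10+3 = -277/5 = -55.40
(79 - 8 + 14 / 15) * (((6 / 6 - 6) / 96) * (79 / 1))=-85241/288 = -295.98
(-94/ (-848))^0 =1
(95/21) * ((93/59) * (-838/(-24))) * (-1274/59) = -5376.32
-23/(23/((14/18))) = -7/9 = -0.78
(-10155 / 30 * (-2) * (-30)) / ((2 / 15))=-152325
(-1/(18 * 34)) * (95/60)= -19/7344 = 0.00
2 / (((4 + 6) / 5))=1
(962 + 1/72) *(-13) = -900445/72 = -12506.18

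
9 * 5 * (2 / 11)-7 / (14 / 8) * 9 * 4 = -1494/11 = -135.82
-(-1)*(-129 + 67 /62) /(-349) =0.37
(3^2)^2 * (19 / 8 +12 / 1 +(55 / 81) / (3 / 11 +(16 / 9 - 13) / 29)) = 112005/164 = 682.96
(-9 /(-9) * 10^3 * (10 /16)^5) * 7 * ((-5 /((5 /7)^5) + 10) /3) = -15395625/4096 = -3758.70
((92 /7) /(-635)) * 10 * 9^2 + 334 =282022/889 = 317.24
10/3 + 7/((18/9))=41/6 = 6.83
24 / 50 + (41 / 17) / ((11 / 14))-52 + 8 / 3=-642118/14025 = -45.78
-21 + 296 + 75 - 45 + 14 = 319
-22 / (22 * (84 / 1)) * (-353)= 353/84 = 4.20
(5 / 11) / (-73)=-5/803 = -0.01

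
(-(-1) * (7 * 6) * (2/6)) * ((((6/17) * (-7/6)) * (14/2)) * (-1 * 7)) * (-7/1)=-33614/17 = -1977.29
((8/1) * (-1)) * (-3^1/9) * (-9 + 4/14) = -488/21 = -23.24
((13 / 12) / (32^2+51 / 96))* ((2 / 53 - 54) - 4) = -106496/1737605 = -0.06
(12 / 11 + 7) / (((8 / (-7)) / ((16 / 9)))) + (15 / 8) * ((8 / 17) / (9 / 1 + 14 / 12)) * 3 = -1265372/102663 = -12.33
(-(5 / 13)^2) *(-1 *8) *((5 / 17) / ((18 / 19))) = 9500/25857 = 0.37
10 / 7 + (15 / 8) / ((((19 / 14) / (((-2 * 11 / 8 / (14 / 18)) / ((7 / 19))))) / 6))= -625/8 = -78.12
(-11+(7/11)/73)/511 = -8826/410333 = -0.02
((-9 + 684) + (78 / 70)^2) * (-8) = -6627168/1225 = -5409.93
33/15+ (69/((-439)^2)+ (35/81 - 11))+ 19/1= 829884571/78052005 = 10.63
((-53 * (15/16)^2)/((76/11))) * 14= -94.39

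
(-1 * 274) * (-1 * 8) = 2192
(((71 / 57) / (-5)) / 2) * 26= -923/285 = -3.24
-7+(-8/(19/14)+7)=-112/19 = -5.89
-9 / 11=-0.82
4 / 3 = 1.33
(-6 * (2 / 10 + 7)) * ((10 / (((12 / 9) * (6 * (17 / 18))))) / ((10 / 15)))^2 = -98415/578 = -170.27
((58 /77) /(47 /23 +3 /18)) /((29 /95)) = 5244/4697 = 1.12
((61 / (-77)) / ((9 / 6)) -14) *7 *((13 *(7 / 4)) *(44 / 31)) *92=-28096432/93 = -302112.17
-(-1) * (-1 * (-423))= 423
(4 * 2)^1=8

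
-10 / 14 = -5/7 = -0.71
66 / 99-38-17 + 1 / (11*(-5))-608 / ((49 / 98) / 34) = -6830728/165 = -41398.35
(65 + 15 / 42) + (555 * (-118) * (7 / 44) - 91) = -804227/77 = -10444.51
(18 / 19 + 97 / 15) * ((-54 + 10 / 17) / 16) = -479651/19380 = -24.75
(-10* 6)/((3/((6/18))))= -20/3 = -6.67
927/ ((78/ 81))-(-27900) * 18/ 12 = 1113129/26 = 42812.65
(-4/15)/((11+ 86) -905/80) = -64/20565 = 0.00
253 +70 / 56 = 1017/4 = 254.25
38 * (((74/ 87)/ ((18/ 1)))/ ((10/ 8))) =5624/3915 = 1.44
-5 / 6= -0.83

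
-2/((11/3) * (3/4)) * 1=-8/11 = -0.73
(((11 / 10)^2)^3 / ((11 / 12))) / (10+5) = 161051/1250000 = 0.13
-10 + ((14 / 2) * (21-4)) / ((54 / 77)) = 8623/54 = 159.69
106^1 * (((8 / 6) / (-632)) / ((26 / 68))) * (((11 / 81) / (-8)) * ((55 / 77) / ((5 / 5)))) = 49555/6987708 = 0.01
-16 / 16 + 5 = 4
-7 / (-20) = 7/20 = 0.35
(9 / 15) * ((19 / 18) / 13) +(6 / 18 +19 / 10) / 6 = 197/468 = 0.42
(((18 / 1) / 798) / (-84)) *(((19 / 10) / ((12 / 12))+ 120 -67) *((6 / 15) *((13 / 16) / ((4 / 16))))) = -7137/372400 = -0.02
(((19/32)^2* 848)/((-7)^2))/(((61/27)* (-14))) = -516591/2678144 = -0.19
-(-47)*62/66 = 1457/33 = 44.15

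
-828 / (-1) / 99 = 8.36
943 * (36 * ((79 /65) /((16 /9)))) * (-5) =-6034257/52 = -116043.40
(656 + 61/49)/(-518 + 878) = 2147/1176 = 1.83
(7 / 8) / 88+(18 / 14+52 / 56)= 10961/4928 = 2.22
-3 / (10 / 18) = -27/5 = -5.40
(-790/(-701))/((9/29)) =22910/6309 = 3.63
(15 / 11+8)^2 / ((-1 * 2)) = -10609/242 = -43.84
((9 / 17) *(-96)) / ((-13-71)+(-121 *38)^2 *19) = -108/853592083 = 0.00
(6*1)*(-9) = -54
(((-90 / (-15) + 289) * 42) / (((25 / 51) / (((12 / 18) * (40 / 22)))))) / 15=112336/55 = 2042.47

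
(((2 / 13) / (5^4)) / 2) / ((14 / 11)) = 11/113750 = 0.00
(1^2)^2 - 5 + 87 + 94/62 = 2620/31 = 84.52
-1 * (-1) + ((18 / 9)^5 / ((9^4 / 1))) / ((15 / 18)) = 10999/10935 = 1.01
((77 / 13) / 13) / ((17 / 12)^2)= 11088/48841 = 0.23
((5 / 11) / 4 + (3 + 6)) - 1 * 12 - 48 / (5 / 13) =-28091/220 = -127.69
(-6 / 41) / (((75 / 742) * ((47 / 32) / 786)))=-37325568/48175 = -774.79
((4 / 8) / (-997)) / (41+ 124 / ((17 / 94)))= -17/24631882 = 0.00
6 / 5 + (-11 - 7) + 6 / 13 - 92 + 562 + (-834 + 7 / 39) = -74131/195 = -380.16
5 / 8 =0.62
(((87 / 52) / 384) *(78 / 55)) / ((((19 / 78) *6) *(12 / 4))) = 377/267520 = 0.00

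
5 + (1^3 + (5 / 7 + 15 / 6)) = 129/14 = 9.21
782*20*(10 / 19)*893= 7350800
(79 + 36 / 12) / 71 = 82/71 = 1.15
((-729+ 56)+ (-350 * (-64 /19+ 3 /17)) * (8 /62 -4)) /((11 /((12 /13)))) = -54589908/130169 = -419.38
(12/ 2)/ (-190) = -3/95 = -0.03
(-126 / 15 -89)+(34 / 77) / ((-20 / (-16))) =-37363/385 = -97.05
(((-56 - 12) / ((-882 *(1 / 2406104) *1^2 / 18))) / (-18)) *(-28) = 327230144/63 = 5194129.27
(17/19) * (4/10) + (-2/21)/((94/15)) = 10711/31255 = 0.34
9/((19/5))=45/19 = 2.37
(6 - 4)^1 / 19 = 2/19 = 0.11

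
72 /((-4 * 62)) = -9/31 = -0.29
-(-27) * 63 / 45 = 189/5 = 37.80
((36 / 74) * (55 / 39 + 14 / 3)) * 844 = 1200168/481 = 2495.15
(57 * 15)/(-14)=-855/14 = -61.07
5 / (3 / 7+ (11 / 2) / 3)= 42/19 = 2.21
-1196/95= -12.59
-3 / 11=-0.27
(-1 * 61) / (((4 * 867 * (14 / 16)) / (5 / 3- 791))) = 15.87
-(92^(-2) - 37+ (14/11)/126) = 30995069/837936 = 36.99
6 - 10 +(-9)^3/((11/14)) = -931.82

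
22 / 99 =0.22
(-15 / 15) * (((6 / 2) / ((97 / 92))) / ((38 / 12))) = -1656/1843 = -0.90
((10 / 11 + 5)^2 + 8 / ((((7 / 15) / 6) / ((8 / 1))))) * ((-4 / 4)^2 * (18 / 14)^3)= 529644015/290521 = 1823.08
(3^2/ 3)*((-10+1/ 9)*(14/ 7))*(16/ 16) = -178/3 = -59.33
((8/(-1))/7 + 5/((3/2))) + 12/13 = 850/273 = 3.11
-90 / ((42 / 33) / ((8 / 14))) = -1980/49 = -40.41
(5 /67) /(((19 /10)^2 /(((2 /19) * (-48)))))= -48000/459553 = -0.10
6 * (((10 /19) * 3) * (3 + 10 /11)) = 7740/209 = 37.03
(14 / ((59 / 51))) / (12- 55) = -0.28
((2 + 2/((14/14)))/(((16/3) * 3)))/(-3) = -1/12 = -0.08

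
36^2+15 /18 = 7781/6 = 1296.83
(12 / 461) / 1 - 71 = -32719/461 = -70.97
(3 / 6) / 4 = 1/8 = 0.12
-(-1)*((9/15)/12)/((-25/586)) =-293/250 = -1.17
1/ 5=0.20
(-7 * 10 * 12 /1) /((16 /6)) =-315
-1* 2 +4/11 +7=59/11 = 5.36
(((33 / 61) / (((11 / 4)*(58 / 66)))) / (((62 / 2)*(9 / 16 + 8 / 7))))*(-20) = -887040/10474249 = -0.08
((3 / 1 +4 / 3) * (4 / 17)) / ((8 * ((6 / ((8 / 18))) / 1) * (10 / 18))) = 13/765 = 0.02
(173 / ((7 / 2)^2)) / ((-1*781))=-692/38269 = -0.02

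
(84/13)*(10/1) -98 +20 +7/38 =-6521/494 = -13.20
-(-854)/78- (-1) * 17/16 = 7495/624 = 12.01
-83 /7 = -11.86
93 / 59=1.58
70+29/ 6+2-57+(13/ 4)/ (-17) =4007/204 = 19.64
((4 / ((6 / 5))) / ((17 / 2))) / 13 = 20/663 = 0.03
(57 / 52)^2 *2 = 2.40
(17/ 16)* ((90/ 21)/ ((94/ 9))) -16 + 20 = 23351/5264 = 4.44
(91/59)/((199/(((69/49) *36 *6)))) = 2.36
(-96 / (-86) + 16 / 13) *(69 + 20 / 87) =7902176/48633 = 162.49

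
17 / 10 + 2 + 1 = 47/10 = 4.70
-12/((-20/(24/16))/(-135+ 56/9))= -1159/10 = -115.90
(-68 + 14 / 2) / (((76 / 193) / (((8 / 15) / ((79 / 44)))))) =-1036024/22515 = -46.01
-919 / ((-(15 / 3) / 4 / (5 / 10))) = 1838/5 = 367.60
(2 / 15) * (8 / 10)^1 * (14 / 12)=28/225 = 0.12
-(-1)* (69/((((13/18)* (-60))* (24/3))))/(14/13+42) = -207/44800 = 0.00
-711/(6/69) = -16353/2 = -8176.50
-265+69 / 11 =-2846/11 = -258.73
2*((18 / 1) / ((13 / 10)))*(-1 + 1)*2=0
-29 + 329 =300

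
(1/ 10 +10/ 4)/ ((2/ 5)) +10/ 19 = 267/38 = 7.03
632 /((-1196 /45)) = -7110/299 = -23.78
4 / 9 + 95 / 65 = 223/117 = 1.91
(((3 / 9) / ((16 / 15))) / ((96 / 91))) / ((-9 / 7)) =-3185/13824 = -0.23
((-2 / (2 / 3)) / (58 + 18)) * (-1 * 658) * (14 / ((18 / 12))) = 4606/19 = 242.42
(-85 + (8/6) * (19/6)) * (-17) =12359/9 = 1373.22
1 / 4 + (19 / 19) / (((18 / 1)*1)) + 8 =8.31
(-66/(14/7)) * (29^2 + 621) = -48246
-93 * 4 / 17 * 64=-23808/17 = -1400.47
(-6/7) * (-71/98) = 213/343 = 0.62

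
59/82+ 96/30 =1607/410 = 3.92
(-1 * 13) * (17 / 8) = -221/8 = -27.62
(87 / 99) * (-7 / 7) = -29/33 = -0.88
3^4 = 81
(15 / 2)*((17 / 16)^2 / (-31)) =-4335/15872 = -0.27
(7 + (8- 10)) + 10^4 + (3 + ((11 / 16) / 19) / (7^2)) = 149079179/14896 = 10008.00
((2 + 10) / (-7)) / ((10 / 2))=-12/35 = -0.34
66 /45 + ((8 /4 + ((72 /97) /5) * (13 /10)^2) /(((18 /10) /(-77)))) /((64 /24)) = -34.64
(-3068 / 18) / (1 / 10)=-15340/9 = -1704.44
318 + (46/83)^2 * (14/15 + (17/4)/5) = 32917133/103335 = 318.55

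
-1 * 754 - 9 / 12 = -3019/4 = -754.75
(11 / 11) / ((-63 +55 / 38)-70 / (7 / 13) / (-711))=-27018/1658089 = -0.02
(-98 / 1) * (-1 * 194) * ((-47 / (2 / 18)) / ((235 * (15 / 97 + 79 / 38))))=-630704088/41165 = -15321.37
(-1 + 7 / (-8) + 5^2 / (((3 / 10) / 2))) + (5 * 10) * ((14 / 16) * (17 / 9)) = 17815/72 = 247.43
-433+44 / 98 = -21195/49 = -432.55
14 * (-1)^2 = 14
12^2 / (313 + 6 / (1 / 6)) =144/349 = 0.41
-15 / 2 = -7.50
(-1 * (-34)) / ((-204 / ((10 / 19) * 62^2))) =-19220/57 = -337.19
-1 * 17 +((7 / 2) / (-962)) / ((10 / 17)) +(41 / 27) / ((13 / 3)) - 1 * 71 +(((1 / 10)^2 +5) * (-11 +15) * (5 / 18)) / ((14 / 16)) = -19707581/242424 = -81.29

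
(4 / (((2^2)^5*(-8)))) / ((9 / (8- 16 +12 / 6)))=1/3072 = 0.00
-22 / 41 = -0.54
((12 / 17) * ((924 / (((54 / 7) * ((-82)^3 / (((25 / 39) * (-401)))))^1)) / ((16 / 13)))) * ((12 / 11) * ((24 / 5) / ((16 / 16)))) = 196490/1171657 = 0.17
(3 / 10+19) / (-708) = -193/7080 = -0.03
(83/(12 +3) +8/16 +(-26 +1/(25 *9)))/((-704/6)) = 8983/52800 = 0.17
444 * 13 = 5772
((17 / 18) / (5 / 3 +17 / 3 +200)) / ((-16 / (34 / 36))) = -289/1074816 = 0.00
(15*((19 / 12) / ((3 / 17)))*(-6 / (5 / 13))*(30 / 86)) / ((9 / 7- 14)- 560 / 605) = 17782765/331186 = 53.69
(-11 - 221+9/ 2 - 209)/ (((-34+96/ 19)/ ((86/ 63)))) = 79249/3850 = 20.58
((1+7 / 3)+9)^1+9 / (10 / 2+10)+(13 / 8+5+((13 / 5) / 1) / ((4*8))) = 9427/480 = 19.64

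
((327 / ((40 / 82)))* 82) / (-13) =-549687/130 = -4228.36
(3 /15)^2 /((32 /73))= 73/800 = 0.09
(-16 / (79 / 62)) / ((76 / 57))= -744/79 = -9.42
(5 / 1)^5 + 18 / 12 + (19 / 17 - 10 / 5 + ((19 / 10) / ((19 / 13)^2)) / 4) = 40385853/12920 = 3125.84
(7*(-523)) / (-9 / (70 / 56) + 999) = -18305/4959 = -3.69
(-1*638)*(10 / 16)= -1595/4 = -398.75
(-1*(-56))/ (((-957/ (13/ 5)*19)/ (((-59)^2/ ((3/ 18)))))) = -5068336/30305 = -167.24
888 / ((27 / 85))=25160/9 = 2795.56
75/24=25/8 = 3.12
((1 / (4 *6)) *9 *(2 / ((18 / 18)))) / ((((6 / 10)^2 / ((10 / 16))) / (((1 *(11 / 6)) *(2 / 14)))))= 1375/4032 = 0.34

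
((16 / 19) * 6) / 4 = 24/19 = 1.26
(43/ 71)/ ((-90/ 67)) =-0.45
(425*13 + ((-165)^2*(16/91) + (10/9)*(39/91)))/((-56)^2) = 2815255/856128 = 3.29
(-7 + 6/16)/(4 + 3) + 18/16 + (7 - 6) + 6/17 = 729/476 = 1.53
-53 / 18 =-2.94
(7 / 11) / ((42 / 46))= 23/33 = 0.70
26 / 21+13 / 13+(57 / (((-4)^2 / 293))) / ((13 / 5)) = 1763381/4368 = 403.70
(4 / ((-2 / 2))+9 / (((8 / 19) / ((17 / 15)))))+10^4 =400809/40 = 10020.22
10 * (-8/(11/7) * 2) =-1120/11 = -101.82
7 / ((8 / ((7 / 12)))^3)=2401/884736 = 0.00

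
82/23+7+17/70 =17401/1610 = 10.81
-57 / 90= -19/30 = -0.63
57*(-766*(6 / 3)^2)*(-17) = 2969016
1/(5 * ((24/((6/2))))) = 1/40 = 0.02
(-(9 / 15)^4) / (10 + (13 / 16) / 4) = -5184/408125 = -0.01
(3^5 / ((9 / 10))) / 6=45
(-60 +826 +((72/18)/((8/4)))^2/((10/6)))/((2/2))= 3842/5 = 768.40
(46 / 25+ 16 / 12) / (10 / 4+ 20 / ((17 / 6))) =8092/24375 = 0.33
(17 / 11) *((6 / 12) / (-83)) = -17/1826 = -0.01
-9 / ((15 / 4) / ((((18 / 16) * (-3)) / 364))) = 81/3640 = 0.02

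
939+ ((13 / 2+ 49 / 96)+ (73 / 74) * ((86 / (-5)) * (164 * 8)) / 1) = -378562183/17760 = -21315.44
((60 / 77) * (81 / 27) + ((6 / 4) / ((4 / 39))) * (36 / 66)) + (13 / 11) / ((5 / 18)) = 14.57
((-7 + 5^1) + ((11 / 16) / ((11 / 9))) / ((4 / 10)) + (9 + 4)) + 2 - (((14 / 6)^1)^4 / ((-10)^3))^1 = 4677229/324000 = 14.44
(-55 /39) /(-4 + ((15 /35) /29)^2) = 2266495/6428253 = 0.35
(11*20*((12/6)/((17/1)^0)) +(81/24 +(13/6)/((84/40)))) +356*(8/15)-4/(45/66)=316717/504 = 628.41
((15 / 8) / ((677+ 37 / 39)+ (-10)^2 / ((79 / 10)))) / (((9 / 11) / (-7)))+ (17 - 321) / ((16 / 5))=-323498599/3404416 = -95.02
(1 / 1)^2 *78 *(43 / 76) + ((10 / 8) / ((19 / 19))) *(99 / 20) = 15297/304 = 50.32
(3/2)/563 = 3/1126 = 0.00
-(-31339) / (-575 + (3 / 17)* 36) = -55.11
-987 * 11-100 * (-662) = 55343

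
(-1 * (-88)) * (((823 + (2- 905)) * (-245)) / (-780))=-2211.28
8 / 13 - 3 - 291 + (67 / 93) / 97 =-293.38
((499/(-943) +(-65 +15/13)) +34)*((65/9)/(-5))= 372371/8487 = 43.88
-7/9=-0.78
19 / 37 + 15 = 574/37 = 15.51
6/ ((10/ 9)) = 27/5 = 5.40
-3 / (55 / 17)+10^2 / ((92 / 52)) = 70327/1265 = 55.59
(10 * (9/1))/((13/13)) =90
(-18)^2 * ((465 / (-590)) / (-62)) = 243/59 = 4.12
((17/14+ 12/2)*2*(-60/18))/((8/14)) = -505/6 = -84.17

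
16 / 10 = 1.60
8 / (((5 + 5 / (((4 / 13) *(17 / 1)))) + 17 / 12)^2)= 2601/17672 = 0.15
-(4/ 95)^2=-16/9025 = 0.00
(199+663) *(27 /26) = 11637/13 = 895.15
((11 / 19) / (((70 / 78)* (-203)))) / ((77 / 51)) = -1989/944965 = 0.00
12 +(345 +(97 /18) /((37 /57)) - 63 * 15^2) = -3065753/222 = -13809.70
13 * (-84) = -1092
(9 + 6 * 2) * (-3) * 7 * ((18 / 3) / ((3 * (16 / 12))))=-661.50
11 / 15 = 0.73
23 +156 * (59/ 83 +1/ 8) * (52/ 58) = 336746/2407 = 139.90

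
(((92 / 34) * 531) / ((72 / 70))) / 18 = 47495/612 = 77.61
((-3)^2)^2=81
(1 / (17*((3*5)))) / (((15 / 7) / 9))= 0.02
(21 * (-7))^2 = 21609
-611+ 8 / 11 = -6713/11 = -610.27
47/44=1.07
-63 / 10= -6.30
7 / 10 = 0.70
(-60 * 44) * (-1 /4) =660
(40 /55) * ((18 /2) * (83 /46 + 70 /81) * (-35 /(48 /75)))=-8700125/9108 = -955.22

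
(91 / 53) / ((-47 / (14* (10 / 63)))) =-1820/22419 = -0.08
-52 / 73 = -0.71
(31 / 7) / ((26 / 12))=186/91 = 2.04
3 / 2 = 1.50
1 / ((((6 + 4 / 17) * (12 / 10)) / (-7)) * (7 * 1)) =-85/636 = -0.13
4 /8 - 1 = -1/2 = -0.50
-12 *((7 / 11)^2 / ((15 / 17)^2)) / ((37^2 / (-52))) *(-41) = -120765008/12423675 = -9.72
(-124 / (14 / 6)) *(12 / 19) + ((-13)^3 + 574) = -220323/133 = -1656.56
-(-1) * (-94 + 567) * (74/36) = 17501/18 = 972.28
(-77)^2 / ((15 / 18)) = 7114.80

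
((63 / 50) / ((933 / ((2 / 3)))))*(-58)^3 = -1365784/7775 = -175.66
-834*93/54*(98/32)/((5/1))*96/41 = -422282/205 = -2059.91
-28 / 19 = -1.47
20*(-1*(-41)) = 820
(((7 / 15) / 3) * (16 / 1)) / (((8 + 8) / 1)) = 7/45 = 0.16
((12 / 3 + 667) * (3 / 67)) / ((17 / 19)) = 38247/1139 = 33.58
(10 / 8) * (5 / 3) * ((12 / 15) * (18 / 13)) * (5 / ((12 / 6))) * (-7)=-525/13 = -40.38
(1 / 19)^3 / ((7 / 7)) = 1/6859 = 0.00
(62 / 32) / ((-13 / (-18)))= 279/104 = 2.68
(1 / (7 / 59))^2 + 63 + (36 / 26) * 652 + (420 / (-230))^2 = 350500660/336973 = 1040.14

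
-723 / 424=-1.71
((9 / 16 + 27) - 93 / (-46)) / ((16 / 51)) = 555237/5888 = 94.30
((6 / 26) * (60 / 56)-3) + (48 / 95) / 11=-514809/190190 = -2.71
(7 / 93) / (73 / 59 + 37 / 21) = 2891/115196 = 0.03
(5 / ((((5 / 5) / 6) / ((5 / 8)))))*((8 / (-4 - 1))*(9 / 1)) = -270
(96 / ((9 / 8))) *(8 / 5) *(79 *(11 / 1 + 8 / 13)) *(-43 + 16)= -3382697.35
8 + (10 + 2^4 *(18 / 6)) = 66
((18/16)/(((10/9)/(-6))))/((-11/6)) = 729/220 = 3.31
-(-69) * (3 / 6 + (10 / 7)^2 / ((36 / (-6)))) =1081/98 = 11.03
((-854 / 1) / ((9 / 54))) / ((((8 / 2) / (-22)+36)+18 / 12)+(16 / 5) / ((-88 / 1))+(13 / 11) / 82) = -11554620/84103 = -137.39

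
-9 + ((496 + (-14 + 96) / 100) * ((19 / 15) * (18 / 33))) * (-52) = -24555283/1375 = -17858.39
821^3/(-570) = -970855.55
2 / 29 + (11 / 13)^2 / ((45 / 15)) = 4523/14703 = 0.31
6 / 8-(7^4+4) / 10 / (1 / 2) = -1921/4 = -480.25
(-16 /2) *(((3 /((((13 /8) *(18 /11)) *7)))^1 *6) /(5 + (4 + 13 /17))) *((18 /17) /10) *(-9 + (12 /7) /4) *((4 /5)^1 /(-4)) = -38016/264355 = -0.14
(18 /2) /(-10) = -0.90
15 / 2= 7.50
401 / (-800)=-401/800 = -0.50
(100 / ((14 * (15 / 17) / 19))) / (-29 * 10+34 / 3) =-0.55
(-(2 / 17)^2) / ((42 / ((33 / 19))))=-22/38437 = 0.00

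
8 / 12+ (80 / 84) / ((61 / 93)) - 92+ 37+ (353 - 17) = 362675/1281 = 283.12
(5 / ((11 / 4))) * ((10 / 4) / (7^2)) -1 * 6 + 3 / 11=-3037/539 = -5.63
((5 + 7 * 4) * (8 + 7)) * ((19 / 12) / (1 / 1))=3135/4 = 783.75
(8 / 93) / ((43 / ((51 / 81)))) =136/107973 = 0.00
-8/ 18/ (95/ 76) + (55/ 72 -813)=-97511/120 = -812.59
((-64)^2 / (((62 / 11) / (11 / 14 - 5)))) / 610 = -332288/66185 = -5.02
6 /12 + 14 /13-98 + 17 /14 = -8664/91 = -95.21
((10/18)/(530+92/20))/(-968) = -25/23287176 = 0.00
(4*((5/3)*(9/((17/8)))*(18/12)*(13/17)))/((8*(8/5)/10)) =25.30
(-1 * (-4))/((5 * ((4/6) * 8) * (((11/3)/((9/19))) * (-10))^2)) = 2187/87362000 = 0.00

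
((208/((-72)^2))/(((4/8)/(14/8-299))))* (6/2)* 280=-540995/27 = -20036.85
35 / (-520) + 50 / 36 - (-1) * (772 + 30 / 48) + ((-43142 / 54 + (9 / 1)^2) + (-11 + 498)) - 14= 529.02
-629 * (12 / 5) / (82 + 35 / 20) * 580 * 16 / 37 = -1514496/335 = -4520.88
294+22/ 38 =5597/19 = 294.58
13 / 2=6.50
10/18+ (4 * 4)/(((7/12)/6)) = 10403/63 = 165.13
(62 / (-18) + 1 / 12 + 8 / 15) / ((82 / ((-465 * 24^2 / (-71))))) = -378696/2911 = -130.09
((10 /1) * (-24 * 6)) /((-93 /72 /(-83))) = -2868480/31 = -92531.61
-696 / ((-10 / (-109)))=-37932/5 = -7586.40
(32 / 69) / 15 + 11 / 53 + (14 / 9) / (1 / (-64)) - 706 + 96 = -12969863/18285 = -709.32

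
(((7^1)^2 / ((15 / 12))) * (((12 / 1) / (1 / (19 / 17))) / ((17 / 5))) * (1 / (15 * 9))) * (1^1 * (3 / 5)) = 14896/21675 = 0.69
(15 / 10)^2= 9/4 = 2.25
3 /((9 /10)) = 10/3 = 3.33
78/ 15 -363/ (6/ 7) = -4183/10 = -418.30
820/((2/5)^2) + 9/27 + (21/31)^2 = 14777659/2883 = 5125.79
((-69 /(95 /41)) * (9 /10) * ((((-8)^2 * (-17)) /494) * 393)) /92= 29583468/117325 = 252.15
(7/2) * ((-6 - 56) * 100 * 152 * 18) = -59371200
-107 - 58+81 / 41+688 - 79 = 18285/41 = 445.98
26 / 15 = 1.73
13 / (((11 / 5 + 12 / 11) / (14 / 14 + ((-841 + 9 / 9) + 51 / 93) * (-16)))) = 297725285/5611 = 53061.00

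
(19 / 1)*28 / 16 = 133/4 = 33.25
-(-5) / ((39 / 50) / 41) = 10250/39 = 262.82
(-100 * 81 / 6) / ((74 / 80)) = -54000/37 = -1459.46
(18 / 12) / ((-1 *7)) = -3/14 = -0.21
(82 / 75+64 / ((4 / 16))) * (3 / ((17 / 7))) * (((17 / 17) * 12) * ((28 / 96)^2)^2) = 162036287/5875200 = 27.58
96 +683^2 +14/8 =1866347/4 = 466586.75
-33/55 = -0.60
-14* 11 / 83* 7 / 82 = -539/3403 = -0.16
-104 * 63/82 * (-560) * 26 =47698560/41 = 1163379.51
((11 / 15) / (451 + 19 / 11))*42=847/12450 = 0.07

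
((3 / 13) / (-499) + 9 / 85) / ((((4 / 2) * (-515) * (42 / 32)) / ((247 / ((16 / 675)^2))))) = -59905575/1747498 = -34.28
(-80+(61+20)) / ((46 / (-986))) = -493/23 = -21.43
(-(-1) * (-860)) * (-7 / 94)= 3010/47 = 64.04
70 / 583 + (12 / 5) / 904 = 80849/658790 = 0.12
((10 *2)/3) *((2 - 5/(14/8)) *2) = -11.43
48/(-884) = -12/221 = -0.05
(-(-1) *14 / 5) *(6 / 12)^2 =7/10 = 0.70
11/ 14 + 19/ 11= 387/154 = 2.51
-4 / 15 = -0.27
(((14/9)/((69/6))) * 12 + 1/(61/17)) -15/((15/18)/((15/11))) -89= -5168986/46299 = -111.64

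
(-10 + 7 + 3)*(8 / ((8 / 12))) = 0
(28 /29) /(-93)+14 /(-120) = -6853/53940 = -0.13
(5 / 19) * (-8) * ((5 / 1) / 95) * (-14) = 560/361 = 1.55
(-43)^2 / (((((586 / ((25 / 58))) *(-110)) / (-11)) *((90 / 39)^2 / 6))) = 312481/2039280 = 0.15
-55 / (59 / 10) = -550/59 = -9.32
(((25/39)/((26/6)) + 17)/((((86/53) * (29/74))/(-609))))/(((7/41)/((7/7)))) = -699006294/7267 = -96189.11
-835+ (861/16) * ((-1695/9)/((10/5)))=-188875/32 = -5902.34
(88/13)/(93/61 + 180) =5368/143949 = 0.04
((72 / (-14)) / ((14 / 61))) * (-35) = 5490/7 = 784.29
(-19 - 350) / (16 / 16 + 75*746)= -369/55951 = -0.01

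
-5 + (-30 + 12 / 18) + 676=1925/3 = 641.67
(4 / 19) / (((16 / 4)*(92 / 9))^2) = 81/643264 = 0.00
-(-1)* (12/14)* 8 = 48/7 = 6.86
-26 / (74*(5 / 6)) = -0.42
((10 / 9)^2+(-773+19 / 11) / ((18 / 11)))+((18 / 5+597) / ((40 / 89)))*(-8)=-11160.78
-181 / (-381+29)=181/352 = 0.51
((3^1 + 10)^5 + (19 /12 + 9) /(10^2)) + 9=445562527/1200 = 371302.11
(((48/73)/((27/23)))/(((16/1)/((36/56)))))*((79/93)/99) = 1817/9409554 = 0.00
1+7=8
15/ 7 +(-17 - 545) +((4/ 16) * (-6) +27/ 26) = -50989/91 = -560.32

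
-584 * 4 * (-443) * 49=50707552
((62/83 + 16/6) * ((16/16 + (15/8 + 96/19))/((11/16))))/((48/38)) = 512125/16434 = 31.16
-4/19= -0.21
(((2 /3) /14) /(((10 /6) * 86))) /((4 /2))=1/6020 = 0.00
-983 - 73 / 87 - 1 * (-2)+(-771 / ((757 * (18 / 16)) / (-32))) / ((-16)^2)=-21551829/21953 = -981.73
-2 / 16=-1/8 = -0.12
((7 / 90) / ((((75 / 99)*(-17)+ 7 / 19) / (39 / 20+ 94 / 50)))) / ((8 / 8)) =-560329/23532000 = -0.02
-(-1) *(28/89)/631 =28/56159 = 0.00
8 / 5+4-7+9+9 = 16.60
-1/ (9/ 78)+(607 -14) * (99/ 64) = 174457/192 = 908.63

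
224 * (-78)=-17472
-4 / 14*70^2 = -1400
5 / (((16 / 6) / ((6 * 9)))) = 405/4 = 101.25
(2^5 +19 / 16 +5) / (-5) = -611/80 = -7.64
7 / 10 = 0.70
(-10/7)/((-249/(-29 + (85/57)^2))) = -124280/809001 = -0.15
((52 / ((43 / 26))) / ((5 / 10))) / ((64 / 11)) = 1859/172 = 10.81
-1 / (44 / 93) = -93/44 = -2.11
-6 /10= -3/5 = -0.60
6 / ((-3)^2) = 0.67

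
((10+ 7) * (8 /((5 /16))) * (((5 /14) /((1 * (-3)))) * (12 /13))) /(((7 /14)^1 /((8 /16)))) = -47.82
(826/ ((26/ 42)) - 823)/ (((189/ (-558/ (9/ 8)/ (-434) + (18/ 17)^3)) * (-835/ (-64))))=117948416/244139805 = 0.48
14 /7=2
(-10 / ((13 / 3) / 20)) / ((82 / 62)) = -18600/533 = -34.90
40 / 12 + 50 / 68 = 415/102 = 4.07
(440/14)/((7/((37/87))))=8140/4263 = 1.91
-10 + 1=-9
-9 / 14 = -0.64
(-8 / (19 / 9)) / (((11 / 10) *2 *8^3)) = -45/13376 = 0.00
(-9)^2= 81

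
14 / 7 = 2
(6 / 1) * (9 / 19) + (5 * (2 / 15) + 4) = 428/57 = 7.51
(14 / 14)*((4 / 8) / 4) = 1/8 = 0.12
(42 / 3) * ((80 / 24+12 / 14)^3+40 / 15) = 1412336/1323 = 1067.53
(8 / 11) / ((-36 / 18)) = -4/11 = -0.36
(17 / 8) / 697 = 1/328 = 0.00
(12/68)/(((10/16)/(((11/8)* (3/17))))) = 99/1445 = 0.07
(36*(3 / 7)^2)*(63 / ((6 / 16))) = 1110.86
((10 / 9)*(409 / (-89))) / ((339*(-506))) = 2045/68699367 = 0.00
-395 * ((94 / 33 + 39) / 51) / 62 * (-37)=20183315/104346 = 193.43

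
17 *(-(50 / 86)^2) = -10625/1849 = -5.75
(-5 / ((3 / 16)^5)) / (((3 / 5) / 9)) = -26214400/81 = -323634.57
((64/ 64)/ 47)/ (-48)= -1/2256 = 0.00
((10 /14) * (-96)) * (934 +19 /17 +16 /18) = -22913440/357 = -64183.31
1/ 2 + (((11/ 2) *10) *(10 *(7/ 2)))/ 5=771/2 = 385.50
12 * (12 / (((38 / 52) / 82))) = 307008/19 = 16158.32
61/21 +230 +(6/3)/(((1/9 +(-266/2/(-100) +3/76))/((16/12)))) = 62393969/265839 = 234.71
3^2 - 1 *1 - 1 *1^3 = 7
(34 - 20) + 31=45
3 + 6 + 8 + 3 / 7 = 122/7 = 17.43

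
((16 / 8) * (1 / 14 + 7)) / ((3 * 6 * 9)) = 11/126 = 0.09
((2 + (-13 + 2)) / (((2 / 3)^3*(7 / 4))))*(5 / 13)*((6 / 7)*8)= -29160/637 = -45.78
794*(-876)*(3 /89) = -2086632/89 = -23445.30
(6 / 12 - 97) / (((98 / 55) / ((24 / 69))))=-21230/1127 = -18.84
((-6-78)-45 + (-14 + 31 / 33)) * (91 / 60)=-215.46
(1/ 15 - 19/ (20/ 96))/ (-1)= 91.13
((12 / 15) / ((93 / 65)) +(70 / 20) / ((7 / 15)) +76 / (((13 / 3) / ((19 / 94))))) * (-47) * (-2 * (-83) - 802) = 139789090/403 = 346871.19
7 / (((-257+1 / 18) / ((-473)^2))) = -28189854/4625 = -6095.10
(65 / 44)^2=4225/1936 = 2.18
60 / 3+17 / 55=1117/55 = 20.31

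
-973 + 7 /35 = -4864/5 = -972.80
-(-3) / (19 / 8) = 1.26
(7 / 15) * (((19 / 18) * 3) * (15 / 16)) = 133/96 = 1.39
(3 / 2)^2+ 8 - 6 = 17/4 = 4.25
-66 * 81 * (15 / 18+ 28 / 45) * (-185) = 1439559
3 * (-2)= -6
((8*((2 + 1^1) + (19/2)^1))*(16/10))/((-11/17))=-2720/11 = -247.27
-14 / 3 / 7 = -2/3 = -0.67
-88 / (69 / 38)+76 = 1900/69 = 27.54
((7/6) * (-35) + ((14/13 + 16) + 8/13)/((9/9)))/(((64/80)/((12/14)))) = -9025/364 = -24.79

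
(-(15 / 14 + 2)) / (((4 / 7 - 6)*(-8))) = -43/608 = -0.07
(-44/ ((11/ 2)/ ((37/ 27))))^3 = -1317.60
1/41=0.02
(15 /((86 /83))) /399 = 415/11438 = 0.04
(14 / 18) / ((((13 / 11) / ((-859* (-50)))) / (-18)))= -6614300/13 = -508792.31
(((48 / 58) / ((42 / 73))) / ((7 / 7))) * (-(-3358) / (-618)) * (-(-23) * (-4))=45104656/62727 = 719.06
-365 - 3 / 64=-23363/64 = -365.05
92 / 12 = 23/3 = 7.67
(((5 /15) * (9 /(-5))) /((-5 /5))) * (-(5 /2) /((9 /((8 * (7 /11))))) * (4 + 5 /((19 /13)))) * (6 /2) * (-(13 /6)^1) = 8554/209 = 40.93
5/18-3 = -2.72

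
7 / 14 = 1/2 = 0.50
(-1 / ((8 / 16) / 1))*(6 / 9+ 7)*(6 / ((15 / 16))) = -1472/15 = -98.13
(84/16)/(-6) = -7/8 = -0.88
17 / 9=1.89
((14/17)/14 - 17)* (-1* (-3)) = -50.82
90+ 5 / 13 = 1175/13 = 90.38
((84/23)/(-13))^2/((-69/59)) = -0.07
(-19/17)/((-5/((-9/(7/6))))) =-1026/595 = -1.72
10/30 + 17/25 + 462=34726/75 = 463.01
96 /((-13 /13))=-96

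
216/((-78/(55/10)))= -198/13 = -15.23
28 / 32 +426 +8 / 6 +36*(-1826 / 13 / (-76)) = 2932835/5928 = 494.74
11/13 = 0.85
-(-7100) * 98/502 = 347900/251 = 1386.06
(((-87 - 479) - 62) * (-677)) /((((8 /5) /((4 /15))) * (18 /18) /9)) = 637734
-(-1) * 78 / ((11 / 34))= 2652/11 = 241.09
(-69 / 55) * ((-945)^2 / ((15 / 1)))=-74689.36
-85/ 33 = -2.58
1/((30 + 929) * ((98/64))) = 32/46991 = 0.00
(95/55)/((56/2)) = 19/308 = 0.06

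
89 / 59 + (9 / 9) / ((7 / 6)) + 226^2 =51078.37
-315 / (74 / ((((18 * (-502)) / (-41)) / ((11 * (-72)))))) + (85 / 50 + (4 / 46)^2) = 510594267/176548460 = 2.89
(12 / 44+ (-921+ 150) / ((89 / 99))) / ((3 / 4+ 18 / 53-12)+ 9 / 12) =29657104/351461 = 84.38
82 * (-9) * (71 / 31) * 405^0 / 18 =-2911/31 = -93.90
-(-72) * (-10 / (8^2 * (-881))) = 45/3524 = 0.01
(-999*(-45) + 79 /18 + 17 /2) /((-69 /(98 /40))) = -19830839/12420 = -1596.69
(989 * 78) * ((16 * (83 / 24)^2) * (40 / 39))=136264420/9 = 15140491.11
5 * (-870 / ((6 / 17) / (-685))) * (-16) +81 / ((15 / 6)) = -675409838/5 = -135081967.60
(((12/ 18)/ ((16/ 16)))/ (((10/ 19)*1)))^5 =2476099/759375 = 3.26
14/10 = 7/5 = 1.40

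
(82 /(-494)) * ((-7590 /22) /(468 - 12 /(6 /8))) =14145/111644 = 0.13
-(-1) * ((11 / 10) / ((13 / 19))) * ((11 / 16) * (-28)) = -16093/520 = -30.95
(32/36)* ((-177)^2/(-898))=-13924/449 = -31.01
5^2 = 25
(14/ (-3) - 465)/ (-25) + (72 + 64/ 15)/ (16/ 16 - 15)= 7003/525 = 13.34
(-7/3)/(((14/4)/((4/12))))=-2/9 = -0.22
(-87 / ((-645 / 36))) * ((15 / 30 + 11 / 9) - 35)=-34742/215 = -161.59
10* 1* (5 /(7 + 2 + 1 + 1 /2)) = 100/21 = 4.76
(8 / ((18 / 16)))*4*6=512/3 = 170.67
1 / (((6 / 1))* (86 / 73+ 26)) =73/11904 = 0.01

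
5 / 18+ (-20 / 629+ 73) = 829291/11322 = 73.25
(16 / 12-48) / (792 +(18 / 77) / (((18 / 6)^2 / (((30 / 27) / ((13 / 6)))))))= -35035/594604 = -0.06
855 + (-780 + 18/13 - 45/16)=15303/208 = 73.57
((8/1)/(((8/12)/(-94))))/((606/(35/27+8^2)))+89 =-88741/2727 = -32.54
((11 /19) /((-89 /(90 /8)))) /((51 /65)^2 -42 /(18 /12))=2091375/782588036 = 0.00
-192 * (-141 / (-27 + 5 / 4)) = -108288/103 = -1051.34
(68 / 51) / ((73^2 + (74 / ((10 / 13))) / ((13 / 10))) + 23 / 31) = 31/125637 = 0.00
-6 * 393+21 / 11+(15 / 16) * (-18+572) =-161631/88 = -1836.72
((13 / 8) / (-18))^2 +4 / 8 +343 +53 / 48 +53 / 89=637082417/1845504 = 345.21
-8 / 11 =-0.73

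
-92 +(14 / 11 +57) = -371/11 = -33.73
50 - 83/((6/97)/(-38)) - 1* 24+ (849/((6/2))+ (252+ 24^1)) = 154724/3 = 51574.67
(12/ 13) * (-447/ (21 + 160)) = -5364/2353 = -2.28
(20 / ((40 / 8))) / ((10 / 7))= 14/5 = 2.80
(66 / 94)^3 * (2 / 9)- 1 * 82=-8505500/103823 = -81.92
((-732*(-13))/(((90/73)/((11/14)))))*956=608760724/105 = 5797721.18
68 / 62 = 34/31 = 1.10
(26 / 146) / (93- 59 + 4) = 13/2774 = 0.00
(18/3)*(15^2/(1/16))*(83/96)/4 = 18675/4 = 4668.75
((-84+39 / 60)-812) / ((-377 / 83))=1486281/7540 = 197.12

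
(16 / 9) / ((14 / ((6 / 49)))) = 16/1029 = 0.02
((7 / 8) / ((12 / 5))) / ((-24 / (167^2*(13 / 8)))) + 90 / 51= -215168455/313344 = -686.68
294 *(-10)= -2940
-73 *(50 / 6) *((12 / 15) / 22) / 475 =-146/3135 = -0.05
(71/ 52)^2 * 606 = 1129.75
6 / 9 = 2/3 = 0.67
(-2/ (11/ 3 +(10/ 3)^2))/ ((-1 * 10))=9/665 = 0.01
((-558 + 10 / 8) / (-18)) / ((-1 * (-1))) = 2227/72 = 30.93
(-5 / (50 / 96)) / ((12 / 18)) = -72/5 = -14.40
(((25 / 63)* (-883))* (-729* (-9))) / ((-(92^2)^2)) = 16092675/501475072 = 0.03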